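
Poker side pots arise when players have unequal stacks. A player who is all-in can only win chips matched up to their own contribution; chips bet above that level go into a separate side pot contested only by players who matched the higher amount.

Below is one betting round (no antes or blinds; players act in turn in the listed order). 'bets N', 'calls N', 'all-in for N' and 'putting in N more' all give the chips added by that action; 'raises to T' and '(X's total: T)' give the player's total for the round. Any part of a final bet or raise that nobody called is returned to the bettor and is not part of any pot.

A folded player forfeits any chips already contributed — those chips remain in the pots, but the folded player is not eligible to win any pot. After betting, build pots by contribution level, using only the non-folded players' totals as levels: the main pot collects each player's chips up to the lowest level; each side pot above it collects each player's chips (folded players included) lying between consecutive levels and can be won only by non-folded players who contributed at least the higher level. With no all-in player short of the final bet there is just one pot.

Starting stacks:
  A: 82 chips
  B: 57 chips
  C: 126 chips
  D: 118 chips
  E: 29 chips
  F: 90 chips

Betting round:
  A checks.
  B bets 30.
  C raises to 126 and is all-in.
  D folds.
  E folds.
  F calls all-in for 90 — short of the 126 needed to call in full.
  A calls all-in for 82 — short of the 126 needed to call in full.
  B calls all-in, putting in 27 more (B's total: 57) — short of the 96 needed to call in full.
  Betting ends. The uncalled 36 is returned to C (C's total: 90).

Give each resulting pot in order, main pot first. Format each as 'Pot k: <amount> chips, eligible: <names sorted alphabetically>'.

Pot 1: 228 chips, eligible: A, B, C, F
Pot 2: 75 chips, eligible: A, C, F
Pot 3: 16 chips, eligible: C, F

Derivation:
Contributions (after 36 returned to C): A=82, B=57, C=90, F=90
Folded: D, E
Pot levels (distinct totals of non-folded players): 57, 82, 90
Layer 1-57: 57 each from A, B, C, F = 57*4 = 228 chips; eligible A, B, C, F
Layer 58-82: 25 each from A, C, F = 25*3 = 75 chips; eligible A, C, F
Layer 83-90: 8 each from C, F = 8*2 = 16 chips; eligible C, F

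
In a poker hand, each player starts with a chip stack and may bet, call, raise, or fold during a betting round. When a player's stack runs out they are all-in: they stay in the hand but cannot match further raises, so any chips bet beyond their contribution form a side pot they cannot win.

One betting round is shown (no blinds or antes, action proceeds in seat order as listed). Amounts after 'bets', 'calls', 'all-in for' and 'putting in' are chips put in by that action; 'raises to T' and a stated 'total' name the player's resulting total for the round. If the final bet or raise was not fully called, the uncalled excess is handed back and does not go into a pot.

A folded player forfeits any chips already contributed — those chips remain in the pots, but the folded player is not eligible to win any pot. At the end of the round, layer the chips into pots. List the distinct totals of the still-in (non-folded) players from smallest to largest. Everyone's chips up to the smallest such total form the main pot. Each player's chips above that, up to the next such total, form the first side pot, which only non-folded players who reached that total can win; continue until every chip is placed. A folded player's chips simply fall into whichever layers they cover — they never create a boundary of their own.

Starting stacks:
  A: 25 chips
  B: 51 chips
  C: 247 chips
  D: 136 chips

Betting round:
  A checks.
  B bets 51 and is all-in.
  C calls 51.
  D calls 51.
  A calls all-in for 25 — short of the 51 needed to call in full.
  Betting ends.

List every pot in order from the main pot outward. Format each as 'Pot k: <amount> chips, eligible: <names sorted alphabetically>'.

Contributions: A=25, B=51, C=51, D=51
Pot levels (distinct totals of non-folded players): 25, 51
Layer 1-25: 25 each from A, B, C, D = 25*4 = 100 chips; eligible A, B, C, D
Layer 26-51: 26 each from B, C, D = 26*3 = 78 chips; eligible B, C, D

Pot 1: 100 chips, eligible: A, B, C, D
Pot 2: 78 chips, eligible: B, C, D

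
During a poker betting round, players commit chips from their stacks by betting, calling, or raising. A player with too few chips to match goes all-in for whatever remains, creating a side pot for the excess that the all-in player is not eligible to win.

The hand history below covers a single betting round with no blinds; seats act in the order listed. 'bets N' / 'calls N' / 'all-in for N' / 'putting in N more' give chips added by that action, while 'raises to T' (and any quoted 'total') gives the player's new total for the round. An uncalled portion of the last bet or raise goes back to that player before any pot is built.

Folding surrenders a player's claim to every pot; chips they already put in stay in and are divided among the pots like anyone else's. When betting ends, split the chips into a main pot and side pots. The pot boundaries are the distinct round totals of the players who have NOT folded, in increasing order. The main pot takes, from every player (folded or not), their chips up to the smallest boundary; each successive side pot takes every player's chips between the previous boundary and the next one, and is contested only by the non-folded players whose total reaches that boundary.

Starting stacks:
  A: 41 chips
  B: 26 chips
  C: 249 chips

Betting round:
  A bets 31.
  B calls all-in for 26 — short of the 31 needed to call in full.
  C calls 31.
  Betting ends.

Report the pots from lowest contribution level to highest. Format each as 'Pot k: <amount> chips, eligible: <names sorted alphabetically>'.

Pot 1: 78 chips, eligible: A, B, C
Pot 2: 10 chips, eligible: A, C

Derivation:
Contributions: A=31, B=26, C=31
Pot levels (distinct totals of non-folded players): 26, 31
Layer 1-26: 26 each from A, B, C = 26*3 = 78 chips; eligible A, B, C
Layer 27-31: 5 each from A, C = 5*2 = 10 chips; eligible A, C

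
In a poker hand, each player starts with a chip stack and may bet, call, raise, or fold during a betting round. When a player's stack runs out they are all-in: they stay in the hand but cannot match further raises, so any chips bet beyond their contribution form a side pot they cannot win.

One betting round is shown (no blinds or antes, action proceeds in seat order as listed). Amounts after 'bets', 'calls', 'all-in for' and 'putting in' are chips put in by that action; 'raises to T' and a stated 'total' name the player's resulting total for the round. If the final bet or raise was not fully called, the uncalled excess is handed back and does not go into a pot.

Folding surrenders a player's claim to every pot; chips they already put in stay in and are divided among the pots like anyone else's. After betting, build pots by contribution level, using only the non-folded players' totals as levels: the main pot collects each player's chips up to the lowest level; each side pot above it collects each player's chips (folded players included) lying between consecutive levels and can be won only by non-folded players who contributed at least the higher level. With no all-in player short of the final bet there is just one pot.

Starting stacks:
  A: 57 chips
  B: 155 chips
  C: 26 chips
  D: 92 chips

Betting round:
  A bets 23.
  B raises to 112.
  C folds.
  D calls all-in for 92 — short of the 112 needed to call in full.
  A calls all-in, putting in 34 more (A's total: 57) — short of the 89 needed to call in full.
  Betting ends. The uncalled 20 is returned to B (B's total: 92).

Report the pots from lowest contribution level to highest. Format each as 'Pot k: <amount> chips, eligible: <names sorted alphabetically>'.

Contributions (after 20 returned to B): A=57, B=92, D=92
Folded: C
Pot levels (distinct totals of non-folded players): 57, 92
Layer 1-57: 57 each from A, B, D = 57*3 = 171 chips; eligible A, B, D
Layer 58-92: 35 each from B, D = 35*2 = 70 chips; eligible B, D

Pot 1: 171 chips, eligible: A, B, D
Pot 2: 70 chips, eligible: B, D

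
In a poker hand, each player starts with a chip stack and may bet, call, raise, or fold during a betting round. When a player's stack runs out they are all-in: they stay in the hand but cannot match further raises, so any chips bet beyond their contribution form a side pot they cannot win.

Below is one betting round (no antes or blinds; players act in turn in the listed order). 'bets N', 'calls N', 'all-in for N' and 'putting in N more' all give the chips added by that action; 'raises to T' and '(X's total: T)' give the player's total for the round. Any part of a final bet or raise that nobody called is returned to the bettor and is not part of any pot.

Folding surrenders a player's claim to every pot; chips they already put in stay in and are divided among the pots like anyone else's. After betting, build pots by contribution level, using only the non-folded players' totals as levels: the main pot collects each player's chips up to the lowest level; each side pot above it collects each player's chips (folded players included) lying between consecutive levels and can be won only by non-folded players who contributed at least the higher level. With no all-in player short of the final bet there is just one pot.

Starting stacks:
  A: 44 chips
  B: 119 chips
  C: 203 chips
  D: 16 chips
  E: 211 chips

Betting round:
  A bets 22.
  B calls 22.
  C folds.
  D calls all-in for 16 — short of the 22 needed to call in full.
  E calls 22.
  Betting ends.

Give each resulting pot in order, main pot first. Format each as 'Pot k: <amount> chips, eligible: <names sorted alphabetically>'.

Pot 1: 64 chips, eligible: A, B, D, E
Pot 2: 18 chips, eligible: A, B, E

Derivation:
Contributions: A=22, B=22, D=16, E=22
Folded: C
Pot levels (distinct totals of non-folded players): 16, 22
Layer 1-16: 16 each from A, B, D, E = 16*4 = 64 chips; eligible A, B, D, E
Layer 17-22: 6 each from A, B, E = 6*3 = 18 chips; eligible A, B, E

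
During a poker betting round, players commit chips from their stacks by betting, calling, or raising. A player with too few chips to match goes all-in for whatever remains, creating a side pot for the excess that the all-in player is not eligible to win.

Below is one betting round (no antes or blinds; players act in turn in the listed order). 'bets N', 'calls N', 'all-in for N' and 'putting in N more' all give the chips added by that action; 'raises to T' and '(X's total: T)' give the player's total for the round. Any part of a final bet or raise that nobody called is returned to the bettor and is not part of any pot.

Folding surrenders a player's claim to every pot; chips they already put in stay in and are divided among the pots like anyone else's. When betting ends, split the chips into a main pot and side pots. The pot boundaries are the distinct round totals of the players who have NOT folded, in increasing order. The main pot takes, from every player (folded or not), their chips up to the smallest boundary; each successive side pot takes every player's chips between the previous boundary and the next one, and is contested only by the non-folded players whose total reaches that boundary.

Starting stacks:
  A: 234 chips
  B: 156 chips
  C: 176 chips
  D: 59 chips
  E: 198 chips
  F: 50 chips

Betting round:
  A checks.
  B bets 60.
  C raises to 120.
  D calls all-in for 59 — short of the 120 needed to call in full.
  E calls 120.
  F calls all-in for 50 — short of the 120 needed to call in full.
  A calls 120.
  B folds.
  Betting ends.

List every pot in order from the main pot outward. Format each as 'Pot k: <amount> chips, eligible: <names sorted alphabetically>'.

Pot 1: 300 chips, eligible: A, C, D, E, F
Pot 2: 45 chips, eligible: A, C, D, E
Pot 3: 184 chips, eligible: A, C, E

Derivation:
Contributions: A=120, B=60, C=120, D=59, E=120, F=50
Folded: B
Pot levels (distinct totals of non-folded players): 50, 59, 120
Layer 1-50: 50 each from A, B, C, D, E, F = 50*6 = 300 chips; eligible A, C, D, E, F
Layer 51-59: 9 each from A, B, C, D, E = 9*5 = 45 chips; eligible A, C, D, E
Layer 60-120: A 61 + B 1 + C 61 + E 61 = 184 chips; eligible A, C, E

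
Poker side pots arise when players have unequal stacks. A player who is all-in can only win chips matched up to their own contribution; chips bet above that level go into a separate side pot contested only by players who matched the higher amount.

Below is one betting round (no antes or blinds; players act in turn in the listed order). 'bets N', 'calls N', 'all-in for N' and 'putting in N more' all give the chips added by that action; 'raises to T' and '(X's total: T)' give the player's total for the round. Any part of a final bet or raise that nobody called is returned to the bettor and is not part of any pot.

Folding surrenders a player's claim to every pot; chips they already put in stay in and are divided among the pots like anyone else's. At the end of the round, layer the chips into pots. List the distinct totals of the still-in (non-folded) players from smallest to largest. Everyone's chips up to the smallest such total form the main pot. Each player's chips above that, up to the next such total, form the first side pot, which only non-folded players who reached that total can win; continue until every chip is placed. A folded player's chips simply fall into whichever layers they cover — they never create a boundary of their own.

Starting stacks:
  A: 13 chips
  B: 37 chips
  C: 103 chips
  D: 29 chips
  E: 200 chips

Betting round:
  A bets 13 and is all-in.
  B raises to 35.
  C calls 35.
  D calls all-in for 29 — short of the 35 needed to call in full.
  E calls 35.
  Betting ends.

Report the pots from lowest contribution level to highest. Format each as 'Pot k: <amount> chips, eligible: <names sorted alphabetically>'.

Pot 1: 65 chips, eligible: A, B, C, D, E
Pot 2: 64 chips, eligible: B, C, D, E
Pot 3: 18 chips, eligible: B, C, E

Derivation:
Contributions: A=13, B=35, C=35, D=29, E=35
Pot levels (distinct totals of non-folded players): 13, 29, 35
Layer 1-13: 13 each from A, B, C, D, E = 13*5 = 65 chips; eligible A, B, C, D, E
Layer 14-29: 16 each from B, C, D, E = 16*4 = 64 chips; eligible B, C, D, E
Layer 30-35: 6 each from B, C, E = 6*3 = 18 chips; eligible B, C, E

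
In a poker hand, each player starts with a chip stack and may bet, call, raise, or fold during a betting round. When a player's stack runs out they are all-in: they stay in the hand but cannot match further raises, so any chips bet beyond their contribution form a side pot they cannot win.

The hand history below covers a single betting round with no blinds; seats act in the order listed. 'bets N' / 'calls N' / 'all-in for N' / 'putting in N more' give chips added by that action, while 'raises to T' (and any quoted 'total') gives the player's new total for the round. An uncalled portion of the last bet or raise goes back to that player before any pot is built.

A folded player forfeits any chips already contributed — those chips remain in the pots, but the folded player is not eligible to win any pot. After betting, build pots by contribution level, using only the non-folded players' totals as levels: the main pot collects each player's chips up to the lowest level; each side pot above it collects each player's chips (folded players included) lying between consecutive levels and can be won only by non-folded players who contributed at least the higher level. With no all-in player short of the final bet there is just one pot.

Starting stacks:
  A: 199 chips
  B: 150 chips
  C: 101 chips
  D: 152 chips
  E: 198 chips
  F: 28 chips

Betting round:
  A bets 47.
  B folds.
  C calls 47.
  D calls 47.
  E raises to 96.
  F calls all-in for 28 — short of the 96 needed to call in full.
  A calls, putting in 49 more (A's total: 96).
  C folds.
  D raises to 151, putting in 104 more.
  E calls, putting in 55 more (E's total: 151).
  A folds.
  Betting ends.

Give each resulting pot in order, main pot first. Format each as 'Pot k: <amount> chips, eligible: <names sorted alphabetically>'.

Pot 1: 140 chips, eligible: D, E, F
Pot 2: 333 chips, eligible: D, E

Derivation:
Contributions: A=96, C=47, D=151, E=151, F=28
Folded: A, B, C
Pot levels (distinct totals of non-folded players): 28, 151
Layer 1-28: 28 each from A, C, D, E, F = 28*5 = 140 chips; eligible D, E, F
Layer 29-151: A 68 + C 19 + D 123 + E 123 = 333 chips; eligible D, E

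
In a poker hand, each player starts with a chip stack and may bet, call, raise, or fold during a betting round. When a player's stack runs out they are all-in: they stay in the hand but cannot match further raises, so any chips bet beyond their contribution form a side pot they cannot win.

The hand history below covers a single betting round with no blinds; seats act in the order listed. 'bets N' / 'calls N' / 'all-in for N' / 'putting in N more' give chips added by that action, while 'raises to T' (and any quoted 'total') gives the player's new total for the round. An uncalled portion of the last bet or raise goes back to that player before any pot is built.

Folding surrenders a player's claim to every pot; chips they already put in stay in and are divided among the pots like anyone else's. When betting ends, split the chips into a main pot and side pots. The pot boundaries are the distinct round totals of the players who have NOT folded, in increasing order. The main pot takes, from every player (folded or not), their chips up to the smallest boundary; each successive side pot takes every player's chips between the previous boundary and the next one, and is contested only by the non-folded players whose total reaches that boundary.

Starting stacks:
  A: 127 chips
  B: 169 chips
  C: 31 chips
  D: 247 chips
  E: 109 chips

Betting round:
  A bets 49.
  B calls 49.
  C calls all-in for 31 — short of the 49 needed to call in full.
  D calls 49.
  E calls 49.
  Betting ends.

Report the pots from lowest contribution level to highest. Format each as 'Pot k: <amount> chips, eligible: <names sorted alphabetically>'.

Contributions: A=49, B=49, C=31, D=49, E=49
Pot levels (distinct totals of non-folded players): 31, 49
Layer 1-31: 31 each from A, B, C, D, E = 31*5 = 155 chips; eligible A, B, C, D, E
Layer 32-49: 18 each from A, B, D, E = 18*4 = 72 chips; eligible A, B, D, E

Pot 1: 155 chips, eligible: A, B, C, D, E
Pot 2: 72 chips, eligible: A, B, D, E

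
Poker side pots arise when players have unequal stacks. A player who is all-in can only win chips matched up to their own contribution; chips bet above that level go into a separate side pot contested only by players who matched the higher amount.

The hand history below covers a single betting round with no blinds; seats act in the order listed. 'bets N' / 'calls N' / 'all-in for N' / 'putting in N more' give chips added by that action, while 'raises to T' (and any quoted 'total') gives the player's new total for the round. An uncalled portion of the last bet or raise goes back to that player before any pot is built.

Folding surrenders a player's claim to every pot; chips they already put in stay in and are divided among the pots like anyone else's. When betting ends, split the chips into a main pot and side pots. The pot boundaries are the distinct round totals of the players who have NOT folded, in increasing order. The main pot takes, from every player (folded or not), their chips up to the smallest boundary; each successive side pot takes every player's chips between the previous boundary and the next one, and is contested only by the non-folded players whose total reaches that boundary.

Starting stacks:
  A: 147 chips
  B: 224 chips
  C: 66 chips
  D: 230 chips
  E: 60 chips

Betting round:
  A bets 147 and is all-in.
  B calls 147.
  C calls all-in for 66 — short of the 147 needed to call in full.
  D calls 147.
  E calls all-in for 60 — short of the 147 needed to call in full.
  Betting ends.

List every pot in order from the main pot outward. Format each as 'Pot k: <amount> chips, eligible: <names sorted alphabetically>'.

Contributions: A=147, B=147, C=66, D=147, E=60
Pot levels (distinct totals of non-folded players): 60, 66, 147
Layer 1-60: 60 each from A, B, C, D, E = 60*5 = 300 chips; eligible A, B, C, D, E
Layer 61-66: 6 each from A, B, C, D = 6*4 = 24 chips; eligible A, B, C, D
Layer 67-147: 81 each from A, B, D = 81*3 = 243 chips; eligible A, B, D

Pot 1: 300 chips, eligible: A, B, C, D, E
Pot 2: 24 chips, eligible: A, B, C, D
Pot 3: 243 chips, eligible: A, B, D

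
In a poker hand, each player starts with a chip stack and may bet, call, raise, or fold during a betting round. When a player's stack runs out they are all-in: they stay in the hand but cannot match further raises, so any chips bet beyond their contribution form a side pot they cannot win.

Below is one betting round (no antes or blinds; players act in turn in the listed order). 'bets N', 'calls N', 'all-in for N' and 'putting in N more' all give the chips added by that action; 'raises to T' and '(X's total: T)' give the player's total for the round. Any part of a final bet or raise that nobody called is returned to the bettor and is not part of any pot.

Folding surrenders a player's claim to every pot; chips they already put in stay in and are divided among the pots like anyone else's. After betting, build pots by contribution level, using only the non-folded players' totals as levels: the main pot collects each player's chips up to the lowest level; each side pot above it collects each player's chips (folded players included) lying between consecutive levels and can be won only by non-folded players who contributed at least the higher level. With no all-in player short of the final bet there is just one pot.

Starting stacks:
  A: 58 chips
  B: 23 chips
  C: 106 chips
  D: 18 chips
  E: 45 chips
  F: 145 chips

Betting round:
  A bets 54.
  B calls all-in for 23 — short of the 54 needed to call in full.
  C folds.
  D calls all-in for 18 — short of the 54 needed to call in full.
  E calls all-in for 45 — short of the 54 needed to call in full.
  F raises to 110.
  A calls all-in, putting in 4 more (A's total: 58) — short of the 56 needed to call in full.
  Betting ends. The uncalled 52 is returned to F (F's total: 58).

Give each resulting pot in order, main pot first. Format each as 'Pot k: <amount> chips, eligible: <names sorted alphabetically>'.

Pot 1: 90 chips, eligible: A, B, D, E, F
Pot 2: 20 chips, eligible: A, B, E, F
Pot 3: 66 chips, eligible: A, E, F
Pot 4: 26 chips, eligible: A, F

Derivation:
Contributions (after 52 returned to F): A=58, B=23, D=18, E=45, F=58
Folded: C
Pot levels (distinct totals of non-folded players): 18, 23, 45, 58
Layer 1-18: 18 each from A, B, D, E, F = 18*5 = 90 chips; eligible A, B, D, E, F
Layer 19-23: 5 each from A, B, E, F = 5*4 = 20 chips; eligible A, B, E, F
Layer 24-45: 22 each from A, E, F = 22*3 = 66 chips; eligible A, E, F
Layer 46-58: 13 each from A, F = 13*2 = 26 chips; eligible A, F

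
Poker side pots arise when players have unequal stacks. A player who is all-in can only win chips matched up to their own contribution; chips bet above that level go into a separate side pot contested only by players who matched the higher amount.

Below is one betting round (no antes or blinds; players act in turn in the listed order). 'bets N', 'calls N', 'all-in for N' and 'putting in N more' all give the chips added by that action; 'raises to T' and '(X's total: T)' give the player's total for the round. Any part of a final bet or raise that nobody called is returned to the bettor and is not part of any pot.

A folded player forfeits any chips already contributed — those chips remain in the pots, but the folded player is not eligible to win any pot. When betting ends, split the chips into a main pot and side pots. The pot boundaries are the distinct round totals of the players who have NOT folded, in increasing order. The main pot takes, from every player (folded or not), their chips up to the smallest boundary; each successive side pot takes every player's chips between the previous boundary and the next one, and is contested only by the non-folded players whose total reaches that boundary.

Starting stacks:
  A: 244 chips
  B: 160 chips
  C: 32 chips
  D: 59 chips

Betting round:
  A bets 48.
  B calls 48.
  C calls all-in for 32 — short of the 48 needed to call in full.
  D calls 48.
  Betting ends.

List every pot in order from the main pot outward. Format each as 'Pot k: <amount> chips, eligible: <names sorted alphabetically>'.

Pot 1: 128 chips, eligible: A, B, C, D
Pot 2: 48 chips, eligible: A, B, D

Derivation:
Contributions: A=48, B=48, C=32, D=48
Pot levels (distinct totals of non-folded players): 32, 48
Layer 1-32: 32 each from A, B, C, D = 32*4 = 128 chips; eligible A, B, C, D
Layer 33-48: 16 each from A, B, D = 16*3 = 48 chips; eligible A, B, D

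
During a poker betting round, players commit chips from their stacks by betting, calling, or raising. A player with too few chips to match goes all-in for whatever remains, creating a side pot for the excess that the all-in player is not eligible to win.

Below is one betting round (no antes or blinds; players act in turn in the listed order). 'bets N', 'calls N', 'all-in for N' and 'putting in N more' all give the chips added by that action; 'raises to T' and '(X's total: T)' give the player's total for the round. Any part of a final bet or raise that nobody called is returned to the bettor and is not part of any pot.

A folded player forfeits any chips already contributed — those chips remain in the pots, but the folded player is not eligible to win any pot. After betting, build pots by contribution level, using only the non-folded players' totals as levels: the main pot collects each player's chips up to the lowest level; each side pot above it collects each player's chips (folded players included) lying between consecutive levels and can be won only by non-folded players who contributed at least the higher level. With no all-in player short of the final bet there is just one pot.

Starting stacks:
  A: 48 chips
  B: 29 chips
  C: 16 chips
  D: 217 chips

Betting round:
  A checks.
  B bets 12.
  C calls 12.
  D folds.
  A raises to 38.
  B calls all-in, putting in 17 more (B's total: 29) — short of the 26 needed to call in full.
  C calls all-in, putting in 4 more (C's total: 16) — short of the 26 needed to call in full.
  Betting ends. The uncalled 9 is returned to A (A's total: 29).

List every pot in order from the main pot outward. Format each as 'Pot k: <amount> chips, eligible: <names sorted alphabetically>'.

Pot 1: 48 chips, eligible: A, B, C
Pot 2: 26 chips, eligible: A, B

Derivation:
Contributions (after 9 returned to A): A=29, B=29, C=16
Folded: D
Pot levels (distinct totals of non-folded players): 16, 29
Layer 1-16: 16 each from A, B, C = 16*3 = 48 chips; eligible A, B, C
Layer 17-29: 13 each from A, B = 13*2 = 26 chips; eligible A, B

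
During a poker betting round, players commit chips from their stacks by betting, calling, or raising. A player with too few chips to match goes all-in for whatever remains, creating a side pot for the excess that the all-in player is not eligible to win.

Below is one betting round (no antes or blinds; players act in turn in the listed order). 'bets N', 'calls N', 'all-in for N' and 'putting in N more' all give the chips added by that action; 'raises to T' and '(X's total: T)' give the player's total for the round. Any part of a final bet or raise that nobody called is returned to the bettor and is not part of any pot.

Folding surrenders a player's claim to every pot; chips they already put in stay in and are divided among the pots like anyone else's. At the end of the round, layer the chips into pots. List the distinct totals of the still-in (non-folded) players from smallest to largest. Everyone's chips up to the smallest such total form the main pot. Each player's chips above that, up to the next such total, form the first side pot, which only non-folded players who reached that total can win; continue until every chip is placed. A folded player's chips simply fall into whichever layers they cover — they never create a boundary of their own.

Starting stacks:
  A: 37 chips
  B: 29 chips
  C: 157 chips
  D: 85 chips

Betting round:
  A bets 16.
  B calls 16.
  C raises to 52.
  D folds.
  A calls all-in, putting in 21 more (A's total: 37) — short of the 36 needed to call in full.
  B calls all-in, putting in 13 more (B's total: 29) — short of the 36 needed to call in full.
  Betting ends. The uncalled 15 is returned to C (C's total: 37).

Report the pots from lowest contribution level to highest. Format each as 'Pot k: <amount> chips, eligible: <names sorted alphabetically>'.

Pot 1: 87 chips, eligible: A, B, C
Pot 2: 16 chips, eligible: A, C

Derivation:
Contributions (after 15 returned to C): A=37, B=29, C=37
Folded: D
Pot levels (distinct totals of non-folded players): 29, 37
Layer 1-29: 29 each from A, B, C = 29*3 = 87 chips; eligible A, B, C
Layer 30-37: 8 each from A, C = 8*2 = 16 chips; eligible A, C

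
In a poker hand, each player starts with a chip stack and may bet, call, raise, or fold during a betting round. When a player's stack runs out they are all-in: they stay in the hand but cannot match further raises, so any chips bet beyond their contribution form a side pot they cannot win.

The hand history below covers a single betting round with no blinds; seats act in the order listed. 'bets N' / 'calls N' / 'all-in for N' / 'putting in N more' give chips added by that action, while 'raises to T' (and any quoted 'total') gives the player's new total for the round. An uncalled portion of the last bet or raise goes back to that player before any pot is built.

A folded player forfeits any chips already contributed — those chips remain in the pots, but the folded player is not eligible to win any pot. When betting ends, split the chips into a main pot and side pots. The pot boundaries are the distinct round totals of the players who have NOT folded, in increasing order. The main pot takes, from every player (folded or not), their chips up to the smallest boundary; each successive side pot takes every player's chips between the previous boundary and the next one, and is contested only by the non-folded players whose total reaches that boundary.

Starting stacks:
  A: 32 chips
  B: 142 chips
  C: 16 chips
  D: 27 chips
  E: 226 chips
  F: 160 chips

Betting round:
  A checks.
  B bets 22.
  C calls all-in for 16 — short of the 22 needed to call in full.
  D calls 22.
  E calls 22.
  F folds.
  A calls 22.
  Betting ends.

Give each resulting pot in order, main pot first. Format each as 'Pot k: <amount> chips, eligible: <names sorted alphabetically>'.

Pot 1: 80 chips, eligible: A, B, C, D, E
Pot 2: 24 chips, eligible: A, B, D, E

Derivation:
Contributions: A=22, B=22, C=16, D=22, E=22
Folded: F
Pot levels (distinct totals of non-folded players): 16, 22
Layer 1-16: 16 each from A, B, C, D, E = 16*5 = 80 chips; eligible A, B, C, D, E
Layer 17-22: 6 each from A, B, D, E = 6*4 = 24 chips; eligible A, B, D, E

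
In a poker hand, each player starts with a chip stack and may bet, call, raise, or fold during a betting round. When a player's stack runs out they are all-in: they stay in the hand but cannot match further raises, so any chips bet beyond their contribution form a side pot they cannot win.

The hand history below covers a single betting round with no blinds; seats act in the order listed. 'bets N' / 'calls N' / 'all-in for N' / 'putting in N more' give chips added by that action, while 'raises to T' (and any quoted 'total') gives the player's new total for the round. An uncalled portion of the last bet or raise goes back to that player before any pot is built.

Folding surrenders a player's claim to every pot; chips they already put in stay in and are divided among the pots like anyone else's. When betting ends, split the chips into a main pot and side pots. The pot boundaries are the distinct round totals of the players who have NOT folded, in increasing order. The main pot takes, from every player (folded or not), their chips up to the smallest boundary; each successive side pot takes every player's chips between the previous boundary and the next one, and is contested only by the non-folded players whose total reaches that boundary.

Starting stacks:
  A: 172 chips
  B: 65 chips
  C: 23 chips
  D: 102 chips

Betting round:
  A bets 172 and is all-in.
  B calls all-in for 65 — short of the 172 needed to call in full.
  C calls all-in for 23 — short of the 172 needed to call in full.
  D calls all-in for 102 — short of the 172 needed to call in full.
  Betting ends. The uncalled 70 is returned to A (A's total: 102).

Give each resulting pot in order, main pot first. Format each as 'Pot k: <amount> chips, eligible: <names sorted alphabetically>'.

Contributions (after 70 returned to A): A=102, B=65, C=23, D=102
Pot levels (distinct totals of non-folded players): 23, 65, 102
Layer 1-23: 23 each from A, B, C, D = 23*4 = 92 chips; eligible A, B, C, D
Layer 24-65: 42 each from A, B, D = 42*3 = 126 chips; eligible A, B, D
Layer 66-102: 37 each from A, D = 37*2 = 74 chips; eligible A, D

Pot 1: 92 chips, eligible: A, B, C, D
Pot 2: 126 chips, eligible: A, B, D
Pot 3: 74 chips, eligible: A, D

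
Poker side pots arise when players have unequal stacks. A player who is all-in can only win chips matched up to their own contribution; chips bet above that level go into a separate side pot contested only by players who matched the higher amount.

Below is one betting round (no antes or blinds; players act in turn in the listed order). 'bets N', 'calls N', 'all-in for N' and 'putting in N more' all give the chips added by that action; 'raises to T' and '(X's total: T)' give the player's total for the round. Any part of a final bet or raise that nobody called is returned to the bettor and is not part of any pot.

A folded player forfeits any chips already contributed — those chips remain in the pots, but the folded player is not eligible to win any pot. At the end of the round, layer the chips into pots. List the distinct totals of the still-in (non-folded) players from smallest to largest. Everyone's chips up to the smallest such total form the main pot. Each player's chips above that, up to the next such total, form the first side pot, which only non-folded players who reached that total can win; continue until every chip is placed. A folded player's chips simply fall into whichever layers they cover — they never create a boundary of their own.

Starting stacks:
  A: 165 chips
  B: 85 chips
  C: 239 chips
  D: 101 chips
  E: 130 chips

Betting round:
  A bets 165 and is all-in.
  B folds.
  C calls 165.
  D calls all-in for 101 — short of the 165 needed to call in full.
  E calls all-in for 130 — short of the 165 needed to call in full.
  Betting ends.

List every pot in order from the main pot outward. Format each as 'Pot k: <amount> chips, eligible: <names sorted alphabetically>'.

Pot 1: 404 chips, eligible: A, C, D, E
Pot 2: 87 chips, eligible: A, C, E
Pot 3: 70 chips, eligible: A, C

Derivation:
Contributions: A=165, C=165, D=101, E=130
Folded: B
Pot levels (distinct totals of non-folded players): 101, 130, 165
Layer 1-101: 101 each from A, C, D, E = 101*4 = 404 chips; eligible A, C, D, E
Layer 102-130: 29 each from A, C, E = 29*3 = 87 chips; eligible A, C, E
Layer 131-165: 35 each from A, C = 35*2 = 70 chips; eligible A, C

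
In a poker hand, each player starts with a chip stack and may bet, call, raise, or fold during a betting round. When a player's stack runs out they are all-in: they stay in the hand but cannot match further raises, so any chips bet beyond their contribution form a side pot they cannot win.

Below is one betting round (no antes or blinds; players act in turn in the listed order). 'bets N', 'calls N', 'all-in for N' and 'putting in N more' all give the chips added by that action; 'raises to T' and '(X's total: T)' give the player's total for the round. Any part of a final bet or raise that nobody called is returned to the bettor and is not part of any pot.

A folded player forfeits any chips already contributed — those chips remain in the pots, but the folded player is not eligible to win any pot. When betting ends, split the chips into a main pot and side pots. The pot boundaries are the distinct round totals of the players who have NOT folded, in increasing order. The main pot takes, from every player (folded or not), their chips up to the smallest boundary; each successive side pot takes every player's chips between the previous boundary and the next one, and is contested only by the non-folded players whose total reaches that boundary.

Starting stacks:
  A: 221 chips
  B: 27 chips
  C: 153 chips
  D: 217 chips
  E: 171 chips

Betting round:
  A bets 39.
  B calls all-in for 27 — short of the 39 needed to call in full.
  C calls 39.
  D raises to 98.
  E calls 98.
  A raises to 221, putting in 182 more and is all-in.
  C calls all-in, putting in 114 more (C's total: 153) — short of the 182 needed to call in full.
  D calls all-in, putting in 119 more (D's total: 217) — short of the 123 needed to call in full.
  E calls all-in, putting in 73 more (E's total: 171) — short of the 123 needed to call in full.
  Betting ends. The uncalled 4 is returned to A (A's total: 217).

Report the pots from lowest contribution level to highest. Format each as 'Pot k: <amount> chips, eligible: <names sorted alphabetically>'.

Contributions (after 4 returned to A): A=217, B=27, C=153, D=217, E=171
Pot levels (distinct totals of non-folded players): 27, 153, 171, 217
Layer 1-27: 27 each from A, B, C, D, E = 27*5 = 135 chips; eligible A, B, C, D, E
Layer 28-153: 126 each from A, C, D, E = 126*4 = 504 chips; eligible A, C, D, E
Layer 154-171: 18 each from A, D, E = 18*3 = 54 chips; eligible A, D, E
Layer 172-217: 46 each from A, D = 46*2 = 92 chips; eligible A, D

Pot 1: 135 chips, eligible: A, B, C, D, E
Pot 2: 504 chips, eligible: A, C, D, E
Pot 3: 54 chips, eligible: A, D, E
Pot 4: 92 chips, eligible: A, D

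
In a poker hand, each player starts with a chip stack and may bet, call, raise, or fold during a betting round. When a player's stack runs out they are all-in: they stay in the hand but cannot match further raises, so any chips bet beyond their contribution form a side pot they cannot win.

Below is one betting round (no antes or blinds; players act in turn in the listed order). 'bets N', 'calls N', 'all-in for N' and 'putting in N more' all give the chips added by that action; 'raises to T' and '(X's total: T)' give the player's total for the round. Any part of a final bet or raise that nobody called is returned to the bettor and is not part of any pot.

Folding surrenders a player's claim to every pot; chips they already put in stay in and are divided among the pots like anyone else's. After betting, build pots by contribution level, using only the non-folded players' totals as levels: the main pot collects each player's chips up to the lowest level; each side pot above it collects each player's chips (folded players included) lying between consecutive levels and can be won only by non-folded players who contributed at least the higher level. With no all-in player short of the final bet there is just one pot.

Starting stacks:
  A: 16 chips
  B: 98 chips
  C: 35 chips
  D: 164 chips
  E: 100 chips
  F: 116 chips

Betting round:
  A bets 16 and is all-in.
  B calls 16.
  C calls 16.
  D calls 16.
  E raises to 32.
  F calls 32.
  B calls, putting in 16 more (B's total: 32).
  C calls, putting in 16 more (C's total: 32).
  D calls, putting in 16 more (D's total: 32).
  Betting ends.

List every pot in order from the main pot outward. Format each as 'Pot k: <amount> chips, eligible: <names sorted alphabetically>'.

Pot 1: 96 chips, eligible: A, B, C, D, E, F
Pot 2: 80 chips, eligible: B, C, D, E, F

Derivation:
Contributions: A=16, B=32, C=32, D=32, E=32, F=32
Pot levels (distinct totals of non-folded players): 16, 32
Layer 1-16: 16 each from A, B, C, D, E, F = 16*6 = 96 chips; eligible A, B, C, D, E, F
Layer 17-32: 16 each from B, C, D, E, F = 16*5 = 80 chips; eligible B, C, D, E, F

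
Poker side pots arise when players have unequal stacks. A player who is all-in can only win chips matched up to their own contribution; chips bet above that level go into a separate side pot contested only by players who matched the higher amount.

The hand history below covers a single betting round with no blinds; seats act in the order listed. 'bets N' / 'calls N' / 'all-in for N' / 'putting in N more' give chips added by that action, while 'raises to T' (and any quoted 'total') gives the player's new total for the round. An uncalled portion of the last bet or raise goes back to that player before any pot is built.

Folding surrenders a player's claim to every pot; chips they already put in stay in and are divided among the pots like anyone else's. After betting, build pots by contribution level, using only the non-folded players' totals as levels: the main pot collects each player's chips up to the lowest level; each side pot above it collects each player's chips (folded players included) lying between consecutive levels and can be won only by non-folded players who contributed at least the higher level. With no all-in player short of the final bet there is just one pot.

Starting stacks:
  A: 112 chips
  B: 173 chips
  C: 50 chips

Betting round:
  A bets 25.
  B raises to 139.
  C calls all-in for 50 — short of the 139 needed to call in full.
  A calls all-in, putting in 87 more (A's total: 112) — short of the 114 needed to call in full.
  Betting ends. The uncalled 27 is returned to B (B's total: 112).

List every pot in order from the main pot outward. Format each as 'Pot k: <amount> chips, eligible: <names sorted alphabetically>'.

Contributions (after 27 returned to B): A=112, B=112, C=50
Pot levels (distinct totals of non-folded players): 50, 112
Layer 1-50: 50 each from A, B, C = 50*3 = 150 chips; eligible A, B, C
Layer 51-112: 62 each from A, B = 62*2 = 124 chips; eligible A, B

Pot 1: 150 chips, eligible: A, B, C
Pot 2: 124 chips, eligible: A, B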